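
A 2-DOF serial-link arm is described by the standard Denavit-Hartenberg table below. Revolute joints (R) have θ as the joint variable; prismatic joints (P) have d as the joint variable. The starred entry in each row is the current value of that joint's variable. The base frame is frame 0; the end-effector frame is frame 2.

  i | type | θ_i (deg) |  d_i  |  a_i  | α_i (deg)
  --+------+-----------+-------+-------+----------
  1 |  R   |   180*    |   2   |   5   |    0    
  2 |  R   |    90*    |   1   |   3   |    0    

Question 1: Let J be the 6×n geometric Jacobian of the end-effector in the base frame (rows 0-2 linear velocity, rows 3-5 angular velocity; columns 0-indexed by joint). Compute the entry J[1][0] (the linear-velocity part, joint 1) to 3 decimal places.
axis z_0 = ẑ; lever o_n−o_0 = (-5.0000,-3.0000,3.0000)
cross product → J_v[:, 0] = (3.0000,-5.0000,0.0000)
J_ω[:, 0] = z_0
entry J[1][0] = -5.0000

-5.000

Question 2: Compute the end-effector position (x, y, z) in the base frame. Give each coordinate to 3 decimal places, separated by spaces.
-5.000 -3.000 3.000

after link 1: o_1 = (-5.0000, 0.0000, 2.0000)
after link 2: o_2 = (-5.0000, -3.0000, 3.0000)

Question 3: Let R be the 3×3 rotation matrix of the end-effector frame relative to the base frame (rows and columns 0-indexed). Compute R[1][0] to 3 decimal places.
-1.000

End-effector x-axis (col 0 of R) = (-0.0000,-1.0000,0.0000)
R[1][0] = -1.0000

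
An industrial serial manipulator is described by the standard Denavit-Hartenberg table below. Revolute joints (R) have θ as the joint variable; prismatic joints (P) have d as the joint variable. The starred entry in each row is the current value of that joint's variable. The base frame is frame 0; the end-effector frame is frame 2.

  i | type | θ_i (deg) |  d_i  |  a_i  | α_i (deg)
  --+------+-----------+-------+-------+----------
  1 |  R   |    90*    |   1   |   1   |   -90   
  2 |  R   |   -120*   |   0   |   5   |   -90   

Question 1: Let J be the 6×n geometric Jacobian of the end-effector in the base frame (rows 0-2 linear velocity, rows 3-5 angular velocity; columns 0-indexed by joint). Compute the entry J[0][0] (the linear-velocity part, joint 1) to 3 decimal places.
1.500

axis z_0 = ẑ; lever o_n−o_0 = (0.0000,-1.5000,5.3301)
cross product → J_v[:, 0] = (1.5000,0.0000,-0.0000)
J_ω[:, 0] = z_0
entry J[0][0] = 1.5000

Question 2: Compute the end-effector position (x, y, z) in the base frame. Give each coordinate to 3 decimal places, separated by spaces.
0.000 -1.500 5.330

after link 1: o_1 = (0.0000, 1.0000, 1.0000)
after link 2: o_2 = (0.0000, -1.5000, 5.3301)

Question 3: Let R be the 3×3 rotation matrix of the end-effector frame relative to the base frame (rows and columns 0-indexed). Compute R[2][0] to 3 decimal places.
0.866

End-effector x-axis (col 0 of R) = (0.0000,-0.5000,0.8660)
R[2][0] = 0.8660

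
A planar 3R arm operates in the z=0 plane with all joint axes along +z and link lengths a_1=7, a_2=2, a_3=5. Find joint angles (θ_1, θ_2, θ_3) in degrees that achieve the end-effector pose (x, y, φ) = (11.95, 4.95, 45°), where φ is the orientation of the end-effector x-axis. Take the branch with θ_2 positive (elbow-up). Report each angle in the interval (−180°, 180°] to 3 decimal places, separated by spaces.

0.004 44.986 0.010

wrist centre = target − a_3·(cos φ, sin φ) = (8.4145, 1.4145)
cos θ_2 = (72.8040−7²−2²)/(2·7·2) = 0.7073; θ_2 = 44.9856° (elbow-up)
β = atan2(1.4145,8.4145) = 9.5422°; ψ = atan2(1.4139,8.4146) = 9.5380°
θ_1 = β − ψ = 0.0041°
θ_3 = φ − θ_1 − θ_2 = 0.0102° (wrapped to (-180°,180°])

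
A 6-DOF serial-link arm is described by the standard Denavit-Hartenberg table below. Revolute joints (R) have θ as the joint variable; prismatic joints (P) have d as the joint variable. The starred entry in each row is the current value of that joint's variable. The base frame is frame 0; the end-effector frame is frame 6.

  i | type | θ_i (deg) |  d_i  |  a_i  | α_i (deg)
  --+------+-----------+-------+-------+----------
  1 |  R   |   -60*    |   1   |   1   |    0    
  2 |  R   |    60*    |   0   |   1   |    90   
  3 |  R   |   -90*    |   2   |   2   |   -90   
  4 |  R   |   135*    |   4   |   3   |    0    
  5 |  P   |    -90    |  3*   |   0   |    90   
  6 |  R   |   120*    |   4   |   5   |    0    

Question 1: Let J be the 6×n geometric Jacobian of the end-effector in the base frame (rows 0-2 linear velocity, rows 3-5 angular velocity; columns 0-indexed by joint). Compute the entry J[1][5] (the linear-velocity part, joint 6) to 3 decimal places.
axis z_5 = (0.0000,-0.7071,-0.7071); lever o_n−o_5 = (4.3301,-4.5962,-1.0607)
cross product → J_v[:, 5] = (-2.5000,-3.0619,3.0619)
J_ω[:, 5] = z_5
entry J[1][5] = -3.0619

-3.062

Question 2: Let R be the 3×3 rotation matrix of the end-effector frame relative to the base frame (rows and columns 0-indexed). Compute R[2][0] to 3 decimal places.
0.354

End-effector x-axis (col 0 of R) = (0.8660,-0.3536,0.3536)
R[2][0] = 0.3536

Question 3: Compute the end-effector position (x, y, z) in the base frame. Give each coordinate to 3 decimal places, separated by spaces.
after link 1: o_1 = (0.5000, -0.8660, 1.0000)
after link 2: o_2 = (1.5000, -0.8660, 1.0000)
after link 3: o_3 = (1.5000, -2.8660, -1.0000)
after link 4: o_4 = (5.5000, -0.7447, 1.1213)
after link 5: o_5 = (8.5000, -0.7447, 1.1213)
after link 6: o_6 = (12.8301, -5.3409, 0.0607)

12.830 -5.341 0.061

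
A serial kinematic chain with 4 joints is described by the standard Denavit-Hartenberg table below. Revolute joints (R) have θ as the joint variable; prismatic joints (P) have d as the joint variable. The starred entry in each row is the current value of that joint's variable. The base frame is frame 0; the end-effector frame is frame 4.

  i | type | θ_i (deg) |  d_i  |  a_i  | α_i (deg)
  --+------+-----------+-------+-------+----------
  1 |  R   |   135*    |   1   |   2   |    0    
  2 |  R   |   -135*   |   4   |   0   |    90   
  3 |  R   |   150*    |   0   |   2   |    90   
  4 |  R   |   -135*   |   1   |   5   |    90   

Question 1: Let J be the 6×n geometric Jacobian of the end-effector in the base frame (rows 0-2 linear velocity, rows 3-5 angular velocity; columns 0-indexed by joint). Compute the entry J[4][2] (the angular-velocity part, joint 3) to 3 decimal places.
axis z_2 = (0.0000,-1.0000,0.0000); lever o_n−o_2 = (1.8298,3.5355,0.0983)
cross product → J_v[:, 2] = (-0.0983,0.0000,1.8298)
J_ω[:, 2] = z_2
entry J[4][2] = -1.0000

-1.000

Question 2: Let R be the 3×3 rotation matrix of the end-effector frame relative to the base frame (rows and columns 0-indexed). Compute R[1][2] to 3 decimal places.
-0.707

End-effector z-axis (col 2 of R) = (0.6124,-0.7071,-0.3536)
R[1][2] = -0.7071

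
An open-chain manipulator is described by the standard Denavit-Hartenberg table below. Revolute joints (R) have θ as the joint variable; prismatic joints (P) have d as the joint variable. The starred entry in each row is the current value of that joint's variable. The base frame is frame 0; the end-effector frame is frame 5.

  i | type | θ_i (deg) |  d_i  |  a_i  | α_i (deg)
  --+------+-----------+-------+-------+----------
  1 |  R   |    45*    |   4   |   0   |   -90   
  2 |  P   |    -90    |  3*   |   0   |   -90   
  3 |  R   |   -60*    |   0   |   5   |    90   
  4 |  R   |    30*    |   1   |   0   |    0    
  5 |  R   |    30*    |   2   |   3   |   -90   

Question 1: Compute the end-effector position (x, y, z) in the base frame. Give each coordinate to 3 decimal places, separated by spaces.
after link 1: o_1 = (0.0000, 0.0000, 4.0000)
after link 2: o_2 = (-2.1213, 2.1213, 4.0000)
after link 3: o_3 = (-5.1832, 5.1832, 6.5000)
after link 4: o_4 = (-5.5367, 5.5367, 5.6340)
after link 5: o_5 = (-5.3253, 8.9995, 4.6519)

-5.325 9.000 4.652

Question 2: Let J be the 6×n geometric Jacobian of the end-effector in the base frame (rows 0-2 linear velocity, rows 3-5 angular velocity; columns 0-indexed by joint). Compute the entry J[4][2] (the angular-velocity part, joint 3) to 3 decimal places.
axis z_2 = (0.7071,0.7071,-0.0000); lever o_n−o_2 = (-3.2040,6.8782,0.6519)
cross product → J_v[:, 2] = (0.4610,-0.4610,7.1292)
J_ω[:, 2] = z_2
entry J[4][2] = 0.7071

0.707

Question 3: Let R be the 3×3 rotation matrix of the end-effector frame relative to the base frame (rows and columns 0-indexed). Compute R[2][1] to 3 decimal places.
End-effector y-axis (col 1 of R) = (0.3536,-0.3536,0.8660)
R[2][1] = 0.8660

0.866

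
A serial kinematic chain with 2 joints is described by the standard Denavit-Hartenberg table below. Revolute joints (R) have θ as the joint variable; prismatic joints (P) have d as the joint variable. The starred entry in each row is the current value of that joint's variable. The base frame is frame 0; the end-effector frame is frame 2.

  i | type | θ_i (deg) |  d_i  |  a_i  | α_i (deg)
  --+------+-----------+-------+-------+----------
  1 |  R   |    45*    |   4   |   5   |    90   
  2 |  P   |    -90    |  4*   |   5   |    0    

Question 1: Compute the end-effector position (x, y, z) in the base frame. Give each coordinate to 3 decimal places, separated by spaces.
6.364 0.707 -1.000

after link 1: o_1 = (3.5355, 3.5355, 4.0000)
after link 2: o_2 = (6.3640, 0.7071, -1.0000)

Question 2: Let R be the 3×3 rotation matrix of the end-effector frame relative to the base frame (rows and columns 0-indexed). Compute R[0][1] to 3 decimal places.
End-effector y-axis (col 1 of R) = (0.7071,0.7071,0.0000)
R[0][1] = 0.7071

0.707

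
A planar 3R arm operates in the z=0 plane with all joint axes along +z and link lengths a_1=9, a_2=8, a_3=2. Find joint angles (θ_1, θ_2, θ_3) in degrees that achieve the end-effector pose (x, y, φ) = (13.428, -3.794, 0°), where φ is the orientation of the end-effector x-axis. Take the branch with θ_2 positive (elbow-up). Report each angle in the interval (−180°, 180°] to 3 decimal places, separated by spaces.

wrist centre = target − a_3·(cos φ, sin φ) = (11.4280, -3.7940)
cos θ_2 = (144.9936−9²−8²)/(2·9·8) = -0.0000; θ_2 = 90.0025° (elbow-up)
β = atan2(-3.7940,11.4280) = -18.3657°; ψ = atan2(8.0000,8.9996) = 41.6347°
θ_1 = β − ψ = -60.0004°
θ_3 = φ − θ_1 − θ_2 = -30.0021° (wrapped to (-180°,180°])

-60.000 90.003 -30.002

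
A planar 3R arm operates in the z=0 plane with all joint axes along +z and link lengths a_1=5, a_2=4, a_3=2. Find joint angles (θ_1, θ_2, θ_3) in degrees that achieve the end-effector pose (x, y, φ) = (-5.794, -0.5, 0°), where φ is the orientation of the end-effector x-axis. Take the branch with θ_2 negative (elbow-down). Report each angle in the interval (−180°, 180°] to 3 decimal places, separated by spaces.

wrist centre = target − a_3·(cos φ, sin φ) = (-7.7940, -0.5000)
cos θ_2 = (60.9964−5²−4²)/(2·5·4) = 0.4999; θ_2 = -60.0059° (elbow-down)
β = atan2(-0.5000,-7.7940) = -176.3294°; ψ = atan2(-3.4643,6.9996) = -26.3320°
θ_1 = β − ψ = -149.9974°
θ_3 = φ − θ_1 − θ_2 = -149.9967° (wrapped to (-180°,180°])

-149.997 -60.006 -149.997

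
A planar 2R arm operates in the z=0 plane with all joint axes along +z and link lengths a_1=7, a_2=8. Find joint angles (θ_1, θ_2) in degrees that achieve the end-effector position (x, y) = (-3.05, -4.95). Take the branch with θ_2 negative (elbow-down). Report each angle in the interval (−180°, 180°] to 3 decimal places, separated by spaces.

cos θ_2 = (33.8050−7²−8²)/(2·7·8) = -0.7071; θ_2 = -134.9993° (elbow-down)
β = atan2(-4.9500,-3.0500) = -121.6398°; ψ = atan2(-5.6569,1.3432) = -76.6427°
θ_1 = β − ψ = -44.9971°

-44.997 -134.999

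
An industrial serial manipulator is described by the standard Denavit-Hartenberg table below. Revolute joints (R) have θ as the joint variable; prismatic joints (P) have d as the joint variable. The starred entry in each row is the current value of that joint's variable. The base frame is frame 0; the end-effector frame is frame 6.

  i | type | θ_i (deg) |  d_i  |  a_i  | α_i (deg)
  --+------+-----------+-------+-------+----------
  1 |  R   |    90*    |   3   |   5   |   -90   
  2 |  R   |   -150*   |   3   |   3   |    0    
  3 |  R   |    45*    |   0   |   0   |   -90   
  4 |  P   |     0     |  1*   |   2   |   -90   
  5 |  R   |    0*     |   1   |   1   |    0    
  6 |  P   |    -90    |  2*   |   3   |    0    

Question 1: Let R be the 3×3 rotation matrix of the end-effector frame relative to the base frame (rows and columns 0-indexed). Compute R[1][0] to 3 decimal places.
End-effector x-axis (col 0 of R) = (-0.0000,0.9659,0.2588)
R[1][0] = 0.9659

0.966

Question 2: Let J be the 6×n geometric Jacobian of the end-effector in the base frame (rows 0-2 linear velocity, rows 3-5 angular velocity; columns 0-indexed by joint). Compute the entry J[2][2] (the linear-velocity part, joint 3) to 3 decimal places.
-3.087

axis z_2 = (-1.0000,0.0000,0.0000); lever o_n−o_2 = (3.0000,3.0872,3.9331)
cross product → J_v[:, 2] = (0.0000,3.9331,-3.0872)
J_ω[:, 2] = z_2
entry J[2][2] = -3.0872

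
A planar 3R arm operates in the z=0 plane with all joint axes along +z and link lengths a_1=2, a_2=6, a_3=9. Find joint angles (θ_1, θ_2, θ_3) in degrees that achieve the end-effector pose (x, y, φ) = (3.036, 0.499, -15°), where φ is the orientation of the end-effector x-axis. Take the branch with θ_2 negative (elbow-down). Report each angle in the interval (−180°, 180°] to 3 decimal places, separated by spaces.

wrist centre = target − a_3·(cos φ, sin φ) = (-5.6573, 2.8284)
cos θ_2 = (40.0051−2²−6²)/(2·2·6) = 0.0002; θ_2 = -89.9878° (elbow-down)
β = atan2(2.8284,-5.6573) = 153.4373°; ψ = atan2(-6.0000,2.0013) = -71.5541°
θ_1 = β − ψ = 224.9914°
θ_3 = φ − θ_1 − θ_2 = -150.0036° (wrapped to (-180°,180°])

-135.009 -89.988 -150.004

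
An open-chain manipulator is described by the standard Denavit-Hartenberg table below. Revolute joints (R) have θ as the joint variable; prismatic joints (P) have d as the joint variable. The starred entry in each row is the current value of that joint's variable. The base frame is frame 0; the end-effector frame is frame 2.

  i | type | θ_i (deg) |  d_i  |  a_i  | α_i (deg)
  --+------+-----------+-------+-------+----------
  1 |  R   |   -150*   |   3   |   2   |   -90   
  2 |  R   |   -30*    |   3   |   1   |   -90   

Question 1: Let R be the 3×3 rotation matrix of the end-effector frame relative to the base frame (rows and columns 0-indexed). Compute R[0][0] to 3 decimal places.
End-effector x-axis (col 0 of R) = (-0.7500,-0.4330,0.5000)
R[0][0] = -0.7500

-0.750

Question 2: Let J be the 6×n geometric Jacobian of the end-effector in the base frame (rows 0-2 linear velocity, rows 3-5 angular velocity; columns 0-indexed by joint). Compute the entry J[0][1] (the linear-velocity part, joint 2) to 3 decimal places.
-0.433

axis z_1 = (0.5000,-0.8660,0.0000); lever o_n−o_1 = (0.7500,-3.0311,0.5000)
cross product → J_v[:, 1] = (-0.4330,-0.2500,-0.8660)
J_ω[:, 1] = z_1
entry J[0][1] = -0.4330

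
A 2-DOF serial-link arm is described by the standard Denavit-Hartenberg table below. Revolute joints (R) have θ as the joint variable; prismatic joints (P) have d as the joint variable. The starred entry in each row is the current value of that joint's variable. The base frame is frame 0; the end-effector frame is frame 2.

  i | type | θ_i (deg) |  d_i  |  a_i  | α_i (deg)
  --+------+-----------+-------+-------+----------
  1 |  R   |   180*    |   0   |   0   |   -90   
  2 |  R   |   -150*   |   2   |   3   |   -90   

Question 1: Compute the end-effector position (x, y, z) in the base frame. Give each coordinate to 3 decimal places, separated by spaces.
after link 1: o_1 = (0.0000, 0.0000, 0.0000)
after link 2: o_2 = (2.5981, -2.0000, 1.5000)

2.598 -2.000 1.500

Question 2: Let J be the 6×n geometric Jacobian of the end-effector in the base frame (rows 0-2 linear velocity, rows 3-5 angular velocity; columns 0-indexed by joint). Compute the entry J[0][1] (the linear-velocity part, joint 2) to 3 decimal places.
axis z_1 = (-0.0000,-1.0000,0.0000); lever o_n−o_1 = (2.5981,-2.0000,1.5000)
cross product → J_v[:, 1] = (-1.5000,0.0000,2.5981)
J_ω[:, 1] = z_1
entry J[0][1] = -1.5000

-1.500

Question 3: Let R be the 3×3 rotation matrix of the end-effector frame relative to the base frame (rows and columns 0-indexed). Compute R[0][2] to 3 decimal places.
-0.500

End-effector z-axis (col 2 of R) = (-0.5000,0.0000,0.8660)
R[0][2] = -0.5000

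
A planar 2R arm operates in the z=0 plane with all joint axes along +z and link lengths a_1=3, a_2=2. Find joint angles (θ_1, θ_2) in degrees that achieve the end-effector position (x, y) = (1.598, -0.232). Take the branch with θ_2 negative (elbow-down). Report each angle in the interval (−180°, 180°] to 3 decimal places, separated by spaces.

30.000 -150.003

cos θ_2 = (2.6074−3²−2²)/(2·3·2) = -0.8660; θ_2 = -150.0026° (elbow-down)
β = atan2(-0.2320,1.5980) = -8.2606°; ψ = atan2(-0.9999,1.2679) = -38.2608°
θ_1 = β − ψ = 30.0002°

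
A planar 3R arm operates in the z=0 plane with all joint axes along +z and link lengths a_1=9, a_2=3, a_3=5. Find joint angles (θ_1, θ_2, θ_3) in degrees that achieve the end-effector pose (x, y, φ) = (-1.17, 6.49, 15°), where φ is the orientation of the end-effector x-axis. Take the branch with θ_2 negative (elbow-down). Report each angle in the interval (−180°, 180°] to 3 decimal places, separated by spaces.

158.212 -120.009 -23.204

wrist centre = target − a_3·(cos φ, sin φ) = (-5.9996, 5.1959)
cos θ_2 = (62.9930−9²−3²)/(2·9·3) = -0.5001; θ_2 = -120.0086° (elbow-down)
β = atan2(5.1959,-5.9996) = 139.1062°; ψ = atan2(-2.5979,7.4996) = -19.1060°
θ_1 = β − ψ = 158.2122°
θ_3 = φ − θ_1 − θ_2 = -23.2036° (wrapped to (-180°,180°])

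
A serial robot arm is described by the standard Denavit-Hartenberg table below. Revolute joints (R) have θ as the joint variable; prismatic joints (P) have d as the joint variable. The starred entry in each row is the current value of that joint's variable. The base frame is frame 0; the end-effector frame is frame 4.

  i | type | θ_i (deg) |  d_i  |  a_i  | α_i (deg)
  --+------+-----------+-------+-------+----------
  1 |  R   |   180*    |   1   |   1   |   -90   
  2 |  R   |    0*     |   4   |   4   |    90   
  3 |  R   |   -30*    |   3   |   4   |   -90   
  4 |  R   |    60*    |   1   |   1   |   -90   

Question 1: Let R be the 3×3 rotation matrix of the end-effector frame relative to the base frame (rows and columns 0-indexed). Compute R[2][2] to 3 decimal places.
-0.500

End-effector z-axis (col 2 of R) = (0.7500,-0.4330,-0.5000)
R[2][2] = -0.5000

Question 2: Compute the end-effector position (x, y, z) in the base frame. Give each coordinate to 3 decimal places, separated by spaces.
-9.397 -2.616 3.134

after link 1: o_1 = (-1.0000, 0.0000, 1.0000)
after link 2: o_2 = (-5.0000, -4.0000, 1.0000)
after link 3: o_3 = (-8.4641, -2.0000, 4.0000)
after link 4: o_4 = (-9.3971, -2.6160, 3.1340)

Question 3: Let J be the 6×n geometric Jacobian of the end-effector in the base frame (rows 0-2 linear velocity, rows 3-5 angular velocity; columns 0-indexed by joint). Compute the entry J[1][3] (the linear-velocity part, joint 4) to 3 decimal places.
axis z_3 = (-0.5000,-0.8660,0.0000); lever o_n−o_3 = (-0.9330,-0.6160,-0.8660)
cross product → J_v[:, 3] = (0.7500,-0.4330,-0.5000)
J_ω[:, 3] = z_3
entry J[1][3] = -0.4330

-0.433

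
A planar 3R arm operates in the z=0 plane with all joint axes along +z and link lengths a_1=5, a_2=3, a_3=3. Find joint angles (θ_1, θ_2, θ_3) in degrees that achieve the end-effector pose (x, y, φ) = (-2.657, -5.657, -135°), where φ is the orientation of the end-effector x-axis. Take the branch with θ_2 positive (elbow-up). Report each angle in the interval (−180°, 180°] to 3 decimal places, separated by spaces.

wrist centre = target − a_3·(cos φ, sin φ) = (-0.5357, -3.5357)
cos θ_2 = (12.7880−5²−3²)/(2·5·3) = -0.7071; θ_2 = 134.9968° (elbow-up)
β = atan2(-3.5357,-0.5357) = -98.6152°; ψ = atan2(2.1214,2.8788) = 36.3872°
θ_1 = β − ψ = -135.0024°
θ_3 = φ − θ_1 − θ_2 = -134.9944° (wrapped to (-180°,180°])

-135.002 134.997 -134.994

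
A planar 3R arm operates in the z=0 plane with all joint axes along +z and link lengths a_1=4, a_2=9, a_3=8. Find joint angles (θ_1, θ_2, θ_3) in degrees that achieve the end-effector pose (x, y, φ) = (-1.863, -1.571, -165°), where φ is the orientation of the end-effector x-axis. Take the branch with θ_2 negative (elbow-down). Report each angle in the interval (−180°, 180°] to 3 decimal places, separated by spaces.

wrist centre = target − a_3·(cos φ, sin φ) = (5.8644, 0.4996)
cos θ_2 = (34.6408−4²−9²)/(2·4·9) = -0.8661; θ_2 = -150.0085° (elbow-down)
β = atan2(0.4996,5.8644) = 4.8689°; ψ = atan2(-4.4988,-3.7949) = -130.1486°
θ_1 = β − ψ = 135.0175°
θ_3 = φ − θ_1 − θ_2 = -150.0090° (wrapped to (-180°,180°])

135.017 -150.009 -150.009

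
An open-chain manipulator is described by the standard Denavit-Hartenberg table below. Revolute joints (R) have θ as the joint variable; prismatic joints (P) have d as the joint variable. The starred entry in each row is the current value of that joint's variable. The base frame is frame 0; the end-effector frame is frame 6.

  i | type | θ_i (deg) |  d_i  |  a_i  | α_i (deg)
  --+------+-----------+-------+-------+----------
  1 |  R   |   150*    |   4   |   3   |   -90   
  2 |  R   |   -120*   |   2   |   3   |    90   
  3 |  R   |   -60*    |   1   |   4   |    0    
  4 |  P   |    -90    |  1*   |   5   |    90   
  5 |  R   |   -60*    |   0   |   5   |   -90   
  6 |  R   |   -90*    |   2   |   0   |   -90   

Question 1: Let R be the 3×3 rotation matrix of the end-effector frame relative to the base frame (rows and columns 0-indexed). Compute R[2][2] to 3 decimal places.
0.058

End-effector z-axis (col 2 of R) = (-0.7120,0.6998,0.0580)
R[2][2] = 0.0580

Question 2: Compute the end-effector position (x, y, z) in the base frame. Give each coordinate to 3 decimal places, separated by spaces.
after link 1: o_1 = (-2.5981, 1.5000, 4.0000)
after link 2: o_2 = (-2.2990, -0.9821, 6.5981)
after link 3: o_3 = (1.0490, 1.0849, 7.8301)
after link 4: o_4 = (1.1740, 3.8995, 3.5801)
after link 5: o_5 = (-2.3861, 7.3983, 3.8702)
after link 6: o_6 = (-1.8526, 8.0903, 2.0712)

-1.853 8.090 2.071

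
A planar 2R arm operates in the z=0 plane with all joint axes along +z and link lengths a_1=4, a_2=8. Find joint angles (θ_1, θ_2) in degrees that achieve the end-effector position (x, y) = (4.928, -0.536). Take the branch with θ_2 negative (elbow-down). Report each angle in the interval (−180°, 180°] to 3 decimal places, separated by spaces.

120.004 -150.003

cos θ_2 = (24.5725−4²−8²)/(2·4·8) = -0.8661; θ_2 = -150.0034° (elbow-down)
β = atan2(-0.5360,4.9280) = -6.2074°; ψ = atan2(-3.9996,-2.9284) = -126.2110°
θ_1 = β − ψ = 120.0036°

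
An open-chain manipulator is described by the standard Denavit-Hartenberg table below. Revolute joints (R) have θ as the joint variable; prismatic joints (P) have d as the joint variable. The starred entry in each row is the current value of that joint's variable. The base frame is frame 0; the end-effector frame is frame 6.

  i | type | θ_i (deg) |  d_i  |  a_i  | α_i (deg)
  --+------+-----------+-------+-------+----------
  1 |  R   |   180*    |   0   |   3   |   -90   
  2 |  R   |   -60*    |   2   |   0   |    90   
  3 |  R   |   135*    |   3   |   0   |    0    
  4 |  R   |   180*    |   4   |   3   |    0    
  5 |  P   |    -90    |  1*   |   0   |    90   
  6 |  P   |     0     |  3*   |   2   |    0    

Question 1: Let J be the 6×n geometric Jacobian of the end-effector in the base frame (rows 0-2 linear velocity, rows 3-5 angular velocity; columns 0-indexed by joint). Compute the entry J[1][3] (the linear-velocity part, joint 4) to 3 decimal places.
1.414

axis z_3 = (0.8660,-0.0000,0.5000); lever o_n−o_3 = (5.0372,1.4142,1.2753)
cross product → J_v[:, 3] = (-0.7071,1.4142,1.2247)
J_ω[:, 3] = z_3
entry J[1][3] = 1.4142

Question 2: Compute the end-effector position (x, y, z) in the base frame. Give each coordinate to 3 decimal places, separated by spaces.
after link 1: o_1 = (-3.0000, 0.0000, 0.0000)
after link 2: o_2 = (-3.0000, -2.0000, 0.0000)
after link 3: o_3 = (-0.4019, -2.0000, 1.5000)
after link 4: o_4 = (2.0015, 0.1213, 5.3371)
after link 5: o_5 = (2.8675, 0.1213, 5.8371)
after link 6: o_6 = (4.6353, -0.5858, 2.7753)

4.635 -0.586 2.775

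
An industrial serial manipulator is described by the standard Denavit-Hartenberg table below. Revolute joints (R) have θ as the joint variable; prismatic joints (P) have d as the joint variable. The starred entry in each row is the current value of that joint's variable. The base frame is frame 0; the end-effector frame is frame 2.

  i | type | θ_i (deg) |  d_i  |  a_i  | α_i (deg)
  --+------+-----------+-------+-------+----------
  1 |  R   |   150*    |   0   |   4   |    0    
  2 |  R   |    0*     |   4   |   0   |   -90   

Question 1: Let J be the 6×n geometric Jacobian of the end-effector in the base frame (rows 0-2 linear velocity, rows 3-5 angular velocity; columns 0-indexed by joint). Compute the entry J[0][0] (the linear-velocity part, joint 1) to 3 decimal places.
-2.000

axis z_0 = ẑ; lever o_n−o_0 = (-3.4641,2.0000,4.0000)
cross product → J_v[:, 0] = (-2.0000,-3.4641,0.0000)
J_ω[:, 0] = z_0
entry J[0][0] = -2.0000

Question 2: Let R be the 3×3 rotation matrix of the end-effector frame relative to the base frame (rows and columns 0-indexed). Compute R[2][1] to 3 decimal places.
-1.000

End-effector y-axis (col 1 of R) = (-0.0000,-0.0000,-1.0000)
R[2][1] = -1.0000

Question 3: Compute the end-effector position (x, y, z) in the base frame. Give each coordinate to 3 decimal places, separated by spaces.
-3.464 2.000 4.000

after link 1: o_1 = (-3.4641, 2.0000, 0.0000)
after link 2: o_2 = (-3.4641, 2.0000, 4.0000)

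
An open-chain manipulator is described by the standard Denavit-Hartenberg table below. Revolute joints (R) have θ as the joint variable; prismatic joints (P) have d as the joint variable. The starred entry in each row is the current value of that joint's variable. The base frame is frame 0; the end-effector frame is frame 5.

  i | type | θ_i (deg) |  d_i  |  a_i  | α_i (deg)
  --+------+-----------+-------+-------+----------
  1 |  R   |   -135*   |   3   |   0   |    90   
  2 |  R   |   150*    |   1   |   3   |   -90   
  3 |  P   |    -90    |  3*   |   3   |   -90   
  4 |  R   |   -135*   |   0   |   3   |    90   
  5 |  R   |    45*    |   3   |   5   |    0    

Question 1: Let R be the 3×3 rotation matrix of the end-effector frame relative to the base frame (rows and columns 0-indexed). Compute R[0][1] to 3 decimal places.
-0.097

End-effector y-axis (col 1 of R) = (-0.0973,0.6098,0.7866)
R[0][1] = -0.0973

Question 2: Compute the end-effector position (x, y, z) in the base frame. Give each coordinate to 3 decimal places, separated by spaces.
7.886 4.007 1.505

after link 1: o_1 = (0.0000, 0.0000, 3.0000)
after link 2: o_2 = (1.1300, 2.5442, 4.5000)
after link 3: o_3 = (0.0694, 5.7262, 1.9019)
after link 4: o_4 = (2.3194, 4.9762, 0.0648)
after link 5: o_5 = (7.8861, 4.0074, 1.5046)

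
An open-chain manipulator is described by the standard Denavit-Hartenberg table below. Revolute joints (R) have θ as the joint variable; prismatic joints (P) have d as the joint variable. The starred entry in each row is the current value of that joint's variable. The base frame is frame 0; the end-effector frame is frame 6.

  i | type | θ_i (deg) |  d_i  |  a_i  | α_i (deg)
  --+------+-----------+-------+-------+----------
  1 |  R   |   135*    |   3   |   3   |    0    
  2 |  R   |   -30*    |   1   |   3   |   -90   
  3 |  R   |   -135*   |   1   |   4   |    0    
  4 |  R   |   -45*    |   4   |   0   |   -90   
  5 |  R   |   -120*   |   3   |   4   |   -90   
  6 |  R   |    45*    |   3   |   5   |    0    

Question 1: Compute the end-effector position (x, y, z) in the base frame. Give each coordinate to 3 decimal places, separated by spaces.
after link 1: o_1 = (-2.1213, 2.1213, 3.0000)
after link 2: o_2 = (-2.8978, 5.0191, 4.0000)
after link 3: o_3 = (-3.1317, 2.0282, 6.8284)
after link 4: o_4 = (-6.9954, 0.9930, 6.8284)
after link 5: o_5 = (-10.8591, 2.0282, 9.8284)
after link 6: o_6 = (-15.0506, 0.0455, 6.2929)

-15.051 0.046 6.293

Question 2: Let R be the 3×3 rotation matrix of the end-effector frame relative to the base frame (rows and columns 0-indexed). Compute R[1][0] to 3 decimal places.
End-effector x-axis (col 0 of R) = (-0.6830,0.1830,-0.7071)
R[1][0] = 0.1830

0.183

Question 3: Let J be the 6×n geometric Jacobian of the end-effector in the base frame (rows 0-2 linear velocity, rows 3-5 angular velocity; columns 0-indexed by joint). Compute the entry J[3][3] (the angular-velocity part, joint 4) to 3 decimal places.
axis z_3 = (-0.9659,-0.2588,0.0000); lever o_n−o_3 = (-11.9189,-1.9827,-0.5355)
cross product → J_v[:, 3] = (0.1386,-0.5173,-1.1697)
J_ω[:, 3] = z_3
entry J[3][3] = -0.9659

-0.966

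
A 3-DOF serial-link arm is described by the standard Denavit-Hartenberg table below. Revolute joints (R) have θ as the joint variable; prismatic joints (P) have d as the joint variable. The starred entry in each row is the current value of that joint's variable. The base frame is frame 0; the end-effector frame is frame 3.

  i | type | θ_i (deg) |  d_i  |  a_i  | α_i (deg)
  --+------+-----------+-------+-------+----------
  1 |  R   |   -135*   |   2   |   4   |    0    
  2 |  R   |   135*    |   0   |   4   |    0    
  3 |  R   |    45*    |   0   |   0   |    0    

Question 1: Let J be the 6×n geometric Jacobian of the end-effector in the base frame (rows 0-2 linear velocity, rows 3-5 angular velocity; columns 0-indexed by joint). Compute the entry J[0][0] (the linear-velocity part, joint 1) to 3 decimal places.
axis z_0 = ẑ; lever o_n−o_0 = (1.1716,-2.8284,2.0000)
cross product → J_v[:, 0] = (2.8284,1.1716,-0.0000)
J_ω[:, 0] = z_0
entry J[0][0] = 2.8284

2.828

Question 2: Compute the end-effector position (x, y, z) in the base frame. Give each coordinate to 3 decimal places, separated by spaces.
1.172 -2.828 2.000

after link 1: o_1 = (-2.8284, -2.8284, 2.0000)
after link 2: o_2 = (1.1716, -2.8284, 2.0000)
after link 3: o_3 = (1.1716, -2.8284, 2.0000)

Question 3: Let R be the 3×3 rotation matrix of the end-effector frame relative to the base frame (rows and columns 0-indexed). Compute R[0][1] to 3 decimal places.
End-effector y-axis (col 1 of R) = (-0.7071,0.7071,0.0000)
R[0][1] = -0.7071

-0.707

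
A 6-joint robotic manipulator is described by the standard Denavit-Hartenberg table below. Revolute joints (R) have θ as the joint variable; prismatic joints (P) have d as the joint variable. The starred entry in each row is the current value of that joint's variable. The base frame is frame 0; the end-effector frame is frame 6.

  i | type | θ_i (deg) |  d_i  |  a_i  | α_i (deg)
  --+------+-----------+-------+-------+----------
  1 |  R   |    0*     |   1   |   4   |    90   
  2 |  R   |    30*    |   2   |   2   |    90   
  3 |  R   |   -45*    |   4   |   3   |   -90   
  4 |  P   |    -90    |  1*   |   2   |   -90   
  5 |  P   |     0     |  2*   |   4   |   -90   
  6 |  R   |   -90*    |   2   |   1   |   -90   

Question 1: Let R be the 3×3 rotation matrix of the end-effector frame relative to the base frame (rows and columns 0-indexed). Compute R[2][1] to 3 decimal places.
0.354

End-effector y-axis (col 1 of R) = (0.6124,-0.7071,0.3536)
R[2][1] = 0.3536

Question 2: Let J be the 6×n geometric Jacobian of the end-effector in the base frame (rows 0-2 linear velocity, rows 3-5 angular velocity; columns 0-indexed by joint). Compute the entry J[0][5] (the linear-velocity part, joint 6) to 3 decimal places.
0.500

axis z_5 = (-0.6124,0.7071,-0.3536); lever o_n−o_5 = (-0.6124,2.1213,-0.3536)
cross product → J_v[:, 5] = (0.5000,-0.0000,-0.8660)
J_ω[:, 5] = z_5
entry J[0][5] = 0.5000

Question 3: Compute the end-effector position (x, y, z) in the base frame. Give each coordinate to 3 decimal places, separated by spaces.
13.794 2.950 -4.892

after link 1: o_1 = (4.0000, 0.0000, 1.0000)
after link 2: o_2 = (5.7321, -2.0000, 2.0000)
after link 3: o_3 = (9.5692, 0.1213, -0.4034)
after link 4: o_4 = (11.1815, -0.5858, -1.7819)
after link 5: o_5 = (14.4063, 0.8284, -4.5389)
after link 6: o_6 = (13.7939, 2.9497, -4.8925)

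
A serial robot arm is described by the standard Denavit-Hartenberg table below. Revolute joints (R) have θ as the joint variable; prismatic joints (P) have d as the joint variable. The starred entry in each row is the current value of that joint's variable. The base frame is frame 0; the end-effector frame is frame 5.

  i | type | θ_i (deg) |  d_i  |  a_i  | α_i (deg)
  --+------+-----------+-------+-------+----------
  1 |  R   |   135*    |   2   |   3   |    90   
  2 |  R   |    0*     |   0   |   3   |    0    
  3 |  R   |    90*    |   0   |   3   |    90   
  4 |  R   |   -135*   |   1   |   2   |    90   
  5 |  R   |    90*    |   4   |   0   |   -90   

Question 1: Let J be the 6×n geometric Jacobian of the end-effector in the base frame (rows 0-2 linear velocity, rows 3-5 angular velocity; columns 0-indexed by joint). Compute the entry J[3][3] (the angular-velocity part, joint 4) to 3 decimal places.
-0.707

axis z_3 = (-0.7071,0.7071,-0.0000); lever o_n−o_3 = (0.2929,1.7071,-4.2426)
cross product → J_v[:, 3] = (-3.0000,-3.0000,-1.4142)
J_ω[:, 3] = z_3
entry J[3][3] = -0.7071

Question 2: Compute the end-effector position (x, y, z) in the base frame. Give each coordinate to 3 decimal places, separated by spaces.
after link 1: o_1 = (-2.1213, 2.1213, 2.0000)
after link 2: o_2 = (-4.2426, 4.2426, 2.0000)
after link 3: o_3 = (-4.2426, 4.2426, 5.0000)
after link 4: o_4 = (-5.9497, 3.9497, 3.5858)
after link 5: o_5 = (-3.9497, 5.9497, 0.7574)

-3.950 5.950 0.757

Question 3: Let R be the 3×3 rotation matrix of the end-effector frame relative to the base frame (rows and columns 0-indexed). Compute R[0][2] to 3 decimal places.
0.500

End-effector z-axis (col 2 of R) = (0.5000,0.5000,0.7071)
R[0][2] = 0.5000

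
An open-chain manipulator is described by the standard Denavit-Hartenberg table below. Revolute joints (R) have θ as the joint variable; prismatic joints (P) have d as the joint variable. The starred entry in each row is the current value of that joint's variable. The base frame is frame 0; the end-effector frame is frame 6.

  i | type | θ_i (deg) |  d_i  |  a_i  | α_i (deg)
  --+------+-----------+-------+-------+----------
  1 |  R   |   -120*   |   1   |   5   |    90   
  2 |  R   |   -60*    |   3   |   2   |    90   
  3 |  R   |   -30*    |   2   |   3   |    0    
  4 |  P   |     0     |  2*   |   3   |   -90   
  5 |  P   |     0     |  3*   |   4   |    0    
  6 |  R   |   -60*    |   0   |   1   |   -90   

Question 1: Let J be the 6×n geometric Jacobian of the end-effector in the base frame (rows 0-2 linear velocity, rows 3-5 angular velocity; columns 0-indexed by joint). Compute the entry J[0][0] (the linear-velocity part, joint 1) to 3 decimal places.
5.960

axis z_0 = ẑ; lever o_n−o_0 = (-3.8427,-5.9596,-12.3391)
cross product → J_v[:, 0] = (5.9596,-3.8427,0.0000)
J_ω[:, 0] = z_0
entry J[0][0] = 5.9596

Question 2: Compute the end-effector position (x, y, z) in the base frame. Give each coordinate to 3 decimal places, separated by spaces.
after link 1: o_1 = (-2.5000, -4.3301, 1.0000)
after link 2: o_2 = (-5.5981, -3.6962, -0.7321)
after link 3: o_3 = (-4.0825, -4.0712, -3.9821)
after link 4: o_4 = (-2.5670, -4.4462, -7.2321)
after link 5: o_5 = (-4.3260, -6.2966, -11.5311)
after link 6: o_6 = (-3.8427, -5.9596, -12.3391)

-3.843 -5.960 -12.339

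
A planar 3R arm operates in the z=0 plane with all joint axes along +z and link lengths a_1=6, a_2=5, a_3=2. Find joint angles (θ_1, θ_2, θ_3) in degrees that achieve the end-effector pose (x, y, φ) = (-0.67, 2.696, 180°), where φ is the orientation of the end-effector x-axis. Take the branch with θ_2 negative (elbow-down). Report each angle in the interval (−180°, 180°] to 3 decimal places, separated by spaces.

120.001 -150.002 -149.998

wrist centre = target − a_3·(cos φ, sin φ) = (1.3300, 2.6960)
cos θ_2 = (9.0373−6²−5²)/(2·6·5) = -0.8660; θ_2 = -150.0022° (elbow-down)
β = atan2(2.6960,1.3300) = 63.7418°; ψ = atan2(-2.4998,1.6698) = -56.2588°
θ_1 = β − ψ = 120.0006°
θ_3 = φ − θ_1 − θ_2 = -149.9984° (wrapped to (-180°,180°])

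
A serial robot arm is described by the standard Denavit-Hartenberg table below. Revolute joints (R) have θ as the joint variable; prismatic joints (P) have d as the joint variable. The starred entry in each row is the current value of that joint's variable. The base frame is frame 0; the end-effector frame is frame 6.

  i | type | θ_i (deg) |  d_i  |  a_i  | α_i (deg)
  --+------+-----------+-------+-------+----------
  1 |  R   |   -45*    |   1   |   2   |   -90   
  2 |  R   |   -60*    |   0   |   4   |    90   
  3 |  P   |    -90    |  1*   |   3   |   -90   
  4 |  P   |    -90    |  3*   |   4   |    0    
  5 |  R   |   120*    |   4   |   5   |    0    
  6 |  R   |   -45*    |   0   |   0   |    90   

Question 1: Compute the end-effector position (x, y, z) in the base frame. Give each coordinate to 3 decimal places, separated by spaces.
-1.411 -8.956 11.776

after link 1: o_1 = (1.4142, -1.4142, 1.0000)
after link 2: o_2 = (2.8284, -2.8284, 4.4641)
after link 3: o_3 = (0.0947, -4.3374, 4.9641)
after link 4: o_4 = (-1.2941, -2.9485, 9.5622)
after link 5: o_5 = (-1.4108, -8.9556, 11.7763)
after link 6: o_6 = (-1.4108, -8.9556, 11.7763)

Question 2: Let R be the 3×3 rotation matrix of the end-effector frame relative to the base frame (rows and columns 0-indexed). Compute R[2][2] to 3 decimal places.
End-effector z-axis (col 2 of R) = (-0.4085,0.7745,0.4830)
R[2][2] = 0.4830

0.483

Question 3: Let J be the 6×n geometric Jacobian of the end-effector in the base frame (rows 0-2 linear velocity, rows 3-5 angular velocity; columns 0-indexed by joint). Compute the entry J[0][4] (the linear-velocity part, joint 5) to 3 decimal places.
axis z_4 = (0.3536,-0.3536,0.8660); lever o_n−o_4 = (-0.1167,-6.0070,2.2141)
cross product → J_v[:, 4] = (4.4194,-0.8839,-2.1651)
J_ω[:, 4] = z_4
entry J[0][4] = 4.4194

4.419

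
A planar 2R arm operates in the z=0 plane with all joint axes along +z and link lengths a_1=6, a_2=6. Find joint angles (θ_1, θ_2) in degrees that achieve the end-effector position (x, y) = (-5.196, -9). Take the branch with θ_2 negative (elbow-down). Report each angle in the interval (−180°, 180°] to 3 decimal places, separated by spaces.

-89.999 -60.001

cos θ_2 = (107.9984−6²−6²)/(2·6·6) = 0.5000; θ_2 = -60.0015° (elbow-down)
β = atan2(-9.0000,-5.1960) = -119.9993°; ψ = atan2(-5.1962,8.9999) = -30.0007°
θ_1 = β − ψ = -89.9985°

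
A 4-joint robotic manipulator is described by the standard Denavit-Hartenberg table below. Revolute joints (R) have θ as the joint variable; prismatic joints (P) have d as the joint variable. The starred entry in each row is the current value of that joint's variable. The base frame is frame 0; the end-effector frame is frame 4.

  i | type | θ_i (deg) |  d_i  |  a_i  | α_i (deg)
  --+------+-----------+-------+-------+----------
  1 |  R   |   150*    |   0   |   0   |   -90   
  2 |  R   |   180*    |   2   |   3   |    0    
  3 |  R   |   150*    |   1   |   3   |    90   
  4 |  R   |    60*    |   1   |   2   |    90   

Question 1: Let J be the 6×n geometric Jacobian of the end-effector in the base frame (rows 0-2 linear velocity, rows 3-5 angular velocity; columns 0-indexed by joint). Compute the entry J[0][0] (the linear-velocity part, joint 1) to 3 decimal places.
axis z_0 = ẑ; lever o_n−o_0 = (-2.3349,-4.1160,2.8660)
cross product → J_v[:, 0] = (4.1160,-2.3349,0.0000)
J_ω[:, 0] = z_0
entry J[0][0] = 4.1160

4.116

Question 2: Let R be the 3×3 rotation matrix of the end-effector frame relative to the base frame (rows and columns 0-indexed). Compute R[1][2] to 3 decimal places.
End-effector z-axis (col 2 of R) = (-0.3995,0.8080,0.4330)
R[1][2] = 0.8080

0.808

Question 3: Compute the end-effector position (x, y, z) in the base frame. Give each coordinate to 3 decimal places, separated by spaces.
after link 1: o_1 = (0.0000, 0.0000, 0.0000)
after link 2: o_2 = (1.5981, -3.2321, -0.0000)
after link 3: o_3 = (-1.1519, -2.7990, 1.5000)
after link 4: o_4 = (-2.3349, -4.1160, 2.8660)

-2.335 -4.116 2.866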